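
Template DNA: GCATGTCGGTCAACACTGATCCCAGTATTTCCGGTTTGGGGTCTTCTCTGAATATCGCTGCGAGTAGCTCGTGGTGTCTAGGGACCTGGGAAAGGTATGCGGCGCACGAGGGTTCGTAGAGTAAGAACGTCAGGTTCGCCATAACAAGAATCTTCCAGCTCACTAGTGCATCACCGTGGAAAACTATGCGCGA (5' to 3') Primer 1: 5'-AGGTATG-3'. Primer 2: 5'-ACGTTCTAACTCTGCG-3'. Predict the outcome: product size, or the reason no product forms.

No product — primer 2 has no binding site in the template.

Primer 2 (ACGTTCTAACTCTGCG) does not match the top strand, and its reverse complement CGCAGAGTTAGAACGT does not match either.
With no annealing site for primer 2, no amplification occurs.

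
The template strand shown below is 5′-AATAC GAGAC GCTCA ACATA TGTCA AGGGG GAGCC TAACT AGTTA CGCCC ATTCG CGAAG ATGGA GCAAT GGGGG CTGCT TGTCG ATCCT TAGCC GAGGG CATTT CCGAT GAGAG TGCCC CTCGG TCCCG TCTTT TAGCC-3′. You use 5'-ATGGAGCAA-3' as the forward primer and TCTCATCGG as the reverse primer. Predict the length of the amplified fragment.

54 bp

Scanning the template, ATGGAGCAA occurs at positions 61–69; this primer anneals to the bottom strand there with its 3' end pointing downstream.
Taking the reverse complement of TCTCATCGG gives CCGATGAGA, found at positions 106–114 on the template; the primer anneals here to the top strand with its 3' end pointing upstream.
The product runs from position 61 to position 114, so its length is 114 − 61 + 1 = 54 bp.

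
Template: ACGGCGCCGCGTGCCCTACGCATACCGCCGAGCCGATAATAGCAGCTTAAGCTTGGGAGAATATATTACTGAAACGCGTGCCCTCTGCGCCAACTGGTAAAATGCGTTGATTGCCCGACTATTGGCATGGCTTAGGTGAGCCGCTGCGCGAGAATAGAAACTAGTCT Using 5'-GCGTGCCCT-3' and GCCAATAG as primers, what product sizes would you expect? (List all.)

The forward primer GCGTGCCCT matches the top strand at positions 9–17, 76–84.
The reverse primer's reverse complement is CTATTGGC, matching at positions 119–126.
Each forward site pairs with the reverse site to give a product ending at position 126: sizes 118, 51 bp.

118 bp, 51 bp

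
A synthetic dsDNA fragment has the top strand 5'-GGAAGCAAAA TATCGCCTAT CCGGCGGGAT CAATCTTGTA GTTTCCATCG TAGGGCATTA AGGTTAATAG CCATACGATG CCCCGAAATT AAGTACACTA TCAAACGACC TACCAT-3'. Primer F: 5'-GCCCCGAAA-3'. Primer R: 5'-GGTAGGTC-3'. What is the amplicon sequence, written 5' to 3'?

The forward primer matches the template at positions 80–88.
Taking the reverse complement of GGTAGGTC gives GACCTACC, found at positions 107–114 on the template; the primer anneals here to the top strand with its 3' end pointing upstream.
The product is the template from position 80 through 114 (35 bp).

5'-GCCCCGAAATTAAGTACACTATCAAACGACCTACC-3'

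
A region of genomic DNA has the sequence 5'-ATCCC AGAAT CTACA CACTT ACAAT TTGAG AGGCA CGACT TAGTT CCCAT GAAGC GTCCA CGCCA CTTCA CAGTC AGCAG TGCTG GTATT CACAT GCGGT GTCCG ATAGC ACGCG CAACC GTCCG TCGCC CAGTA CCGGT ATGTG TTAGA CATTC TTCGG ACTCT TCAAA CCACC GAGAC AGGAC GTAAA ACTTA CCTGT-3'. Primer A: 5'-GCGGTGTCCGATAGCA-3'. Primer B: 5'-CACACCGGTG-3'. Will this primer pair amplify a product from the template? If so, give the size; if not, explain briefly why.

No product — primer B has no binding site in the template.

Primer B (CACACCGGTG) does not match the top strand, and its reverse complement CACCGGTGTG does not match either.
With no annealing site for primer B, no amplification occurs.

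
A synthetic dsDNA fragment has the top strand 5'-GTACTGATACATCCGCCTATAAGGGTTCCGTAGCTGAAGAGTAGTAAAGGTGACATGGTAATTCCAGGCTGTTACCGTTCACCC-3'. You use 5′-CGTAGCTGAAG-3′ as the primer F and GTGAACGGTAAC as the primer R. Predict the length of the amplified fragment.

54 bp

Forward primer CGTAGCTGAAG is found on the top strand at positions 29–39.
The reverse primer's reverse complement is GTTACCGTTCAC, which matches the template at positions 71–82.
Amplicon spans positions 29–82: 54 bp.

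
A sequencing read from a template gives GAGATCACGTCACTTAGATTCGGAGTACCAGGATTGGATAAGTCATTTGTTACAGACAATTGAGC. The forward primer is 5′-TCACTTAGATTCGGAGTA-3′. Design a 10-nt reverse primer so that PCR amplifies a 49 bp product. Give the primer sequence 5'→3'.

5'-TGTCTGTAAC-3'

The forward primer binds at positions 10–27, so a 49 bp product ends at position 10 + 49 − 1 = 58.
The reverse primer anneals to the top strand over positions 49–58, i.e. to GTTACAGACA.
Its sequence written 5'→3' is the reverse complement: TGTCTGTAAC.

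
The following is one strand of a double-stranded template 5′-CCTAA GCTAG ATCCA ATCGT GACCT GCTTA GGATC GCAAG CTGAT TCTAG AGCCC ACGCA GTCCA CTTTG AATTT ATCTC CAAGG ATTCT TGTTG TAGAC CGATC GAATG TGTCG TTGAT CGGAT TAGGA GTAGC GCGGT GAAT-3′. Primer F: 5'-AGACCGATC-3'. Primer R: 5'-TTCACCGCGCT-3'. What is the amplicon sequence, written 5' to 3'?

5'-AGACCGATCGAATGTGTCGTTGATCGGATTAGGAGTAGCGCGGTGAA-3'

The forward primer matches the template at positions 97–105.
The reverse primer's reverse complement is AGCGCGGTGAA, which matches the template at positions 133–143.
The product is the template from position 97 through 143 (47 bp).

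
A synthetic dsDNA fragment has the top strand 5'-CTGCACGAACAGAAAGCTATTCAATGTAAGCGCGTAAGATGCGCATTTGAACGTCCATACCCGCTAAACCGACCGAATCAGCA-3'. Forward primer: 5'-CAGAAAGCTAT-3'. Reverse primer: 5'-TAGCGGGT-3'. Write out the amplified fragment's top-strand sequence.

The forward primer matches the template at positions 10–20.
Taking the reverse complement of TAGCGGGT gives ACCCGCTA, found at positions 59–66 on the template; the primer anneals here to the top strand with its 3' end pointing upstream.
The product is the template from position 10 through 66 (57 bp).

5'-CAGAAAGCTATTCAATGTAAGCGCGTAAGATGCGCATTTGAACGTCCATACCCGCTA-3'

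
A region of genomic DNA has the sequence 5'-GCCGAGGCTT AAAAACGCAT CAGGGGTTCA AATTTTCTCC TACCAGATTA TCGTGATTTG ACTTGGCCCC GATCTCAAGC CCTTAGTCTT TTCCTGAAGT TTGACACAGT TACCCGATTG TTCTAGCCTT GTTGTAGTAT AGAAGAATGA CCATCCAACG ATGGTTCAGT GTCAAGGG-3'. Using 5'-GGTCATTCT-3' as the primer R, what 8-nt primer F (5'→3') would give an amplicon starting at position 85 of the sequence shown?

The reverse primer's reverse complement AGAATGACC matches the template at positions 144–152; the product starts at position 85.
The forward primer is identical to the top strand over positions 85–92: AGTCTTTT.

5'-AGTCTTTT-3'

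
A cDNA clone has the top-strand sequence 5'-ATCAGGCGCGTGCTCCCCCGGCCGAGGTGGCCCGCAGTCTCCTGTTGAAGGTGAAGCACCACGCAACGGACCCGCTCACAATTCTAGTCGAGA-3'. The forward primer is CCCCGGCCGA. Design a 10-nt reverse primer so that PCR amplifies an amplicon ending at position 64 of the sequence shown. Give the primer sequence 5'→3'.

The forward primer binds at positions 16–25; the product's 3' end on the top strand is position 64.
The reverse primer anneals to the top strand over positions 55–64, i.e. to AGCACCACGC.
Its sequence written 5'→3' is the reverse complement: GCGTGGTGCT.

5'-GCGTGGTGCT-3'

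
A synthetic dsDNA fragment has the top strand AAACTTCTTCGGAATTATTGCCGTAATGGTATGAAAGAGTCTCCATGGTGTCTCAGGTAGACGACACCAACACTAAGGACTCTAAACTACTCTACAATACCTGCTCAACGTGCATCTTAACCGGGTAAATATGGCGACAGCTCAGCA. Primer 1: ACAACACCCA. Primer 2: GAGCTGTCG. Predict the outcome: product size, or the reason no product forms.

No product — primer 1 has no binding site in the template.

Primer 1 (ACAACACCCA) does not match the top strand, and its reverse complement TGGGTGTTGT does not match either.
With no annealing site for primer 1, no amplification occurs.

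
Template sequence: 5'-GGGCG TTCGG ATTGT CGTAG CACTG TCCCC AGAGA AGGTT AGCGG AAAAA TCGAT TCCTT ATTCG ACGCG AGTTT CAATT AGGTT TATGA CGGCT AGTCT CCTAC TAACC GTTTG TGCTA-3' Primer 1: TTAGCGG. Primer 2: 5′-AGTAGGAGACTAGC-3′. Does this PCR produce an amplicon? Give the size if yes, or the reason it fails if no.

Yes — a 68 bp product.

Primer 1 (TTAGCGG) matches the top strand at positions 39–45; it acts as a forward primer.
Primer 2's reverse complement is GCTAGTCTCCTACT, matching the top strand at positions 93–106; it acts as a reverse primer.
The 3' ends face each other across positions 39–106, giving a 68 bp product.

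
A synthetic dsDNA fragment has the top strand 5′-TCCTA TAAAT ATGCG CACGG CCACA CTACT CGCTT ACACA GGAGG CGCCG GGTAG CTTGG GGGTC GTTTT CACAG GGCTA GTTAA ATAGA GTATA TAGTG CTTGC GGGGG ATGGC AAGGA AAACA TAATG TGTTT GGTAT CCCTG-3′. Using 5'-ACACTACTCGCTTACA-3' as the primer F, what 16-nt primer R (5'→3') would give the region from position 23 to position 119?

The product's 3' end on the top strand is position 119.
The reverse primer anneals to the top strand over positions 104–119, i.e. to GCGGGGGATGGCAAGG.
Its sequence written 5'→3' is the reverse complement: CCTTGCCATCCCCCGC.

5'-CCTTGCCATCCCCCGC-3'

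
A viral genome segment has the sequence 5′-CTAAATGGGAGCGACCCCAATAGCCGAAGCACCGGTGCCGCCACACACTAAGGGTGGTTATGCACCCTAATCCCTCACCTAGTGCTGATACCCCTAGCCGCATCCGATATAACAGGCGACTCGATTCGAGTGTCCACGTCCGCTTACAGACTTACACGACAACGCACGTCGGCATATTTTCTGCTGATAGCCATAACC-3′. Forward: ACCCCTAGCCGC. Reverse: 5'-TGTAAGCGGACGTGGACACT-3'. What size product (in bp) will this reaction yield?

Scanning the template, ACCCCTAGCCGC occurs at positions 90–101; this primer anneals to the bottom strand there with its 3' end pointing downstream.
Taking the reverse complement of TGTAAGCGGACGTGGACACT gives AGTGTCCACGTCCGCTTACA, found at positions 129–148 on the template; the primer anneals here to the top strand with its 3' end pointing upstream.
The product runs from position 90 to position 148, so its length is 148 − 90 + 1 = 59 bp.

59 bp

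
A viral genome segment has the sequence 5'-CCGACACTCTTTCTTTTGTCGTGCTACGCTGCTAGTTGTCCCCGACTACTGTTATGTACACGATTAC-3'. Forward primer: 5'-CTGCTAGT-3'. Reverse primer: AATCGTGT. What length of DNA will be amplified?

37 bp

Forward primer CTGCTAGT is found on the top strand at positions 29–36.
Reverse complement of the reverse primer: ACACGATT. This occurs on the top strand at positions 58–65.
Amplicon spans positions 29–65: 37 bp.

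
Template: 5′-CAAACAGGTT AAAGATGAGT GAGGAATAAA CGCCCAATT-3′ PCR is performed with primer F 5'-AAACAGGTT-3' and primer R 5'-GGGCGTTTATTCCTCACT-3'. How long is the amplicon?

34 bp

Scanning the template, AAACAGGTT occurs at positions 2–10; this primer anneals to the bottom strand there with its 3' end pointing downstream.
Reverse complement of the reverse primer: AGTGAGGAATAAACGCCC. This occurs on the top strand at positions 18–35.
Product length = (reverse-primer end) − (forward-primer start) + 1 = 35 − 2 + 1 = 34 bp.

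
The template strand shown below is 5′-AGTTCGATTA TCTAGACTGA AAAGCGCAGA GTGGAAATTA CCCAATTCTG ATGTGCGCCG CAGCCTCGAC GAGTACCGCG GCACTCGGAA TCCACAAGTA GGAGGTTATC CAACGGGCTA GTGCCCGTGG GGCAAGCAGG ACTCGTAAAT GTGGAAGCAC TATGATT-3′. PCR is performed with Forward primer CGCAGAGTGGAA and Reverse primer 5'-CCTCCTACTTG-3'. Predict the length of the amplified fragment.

81 bp

The forward primer matches the template at positions 25–36.
The reverse primer's reverse complement is CAAGTAGGAGG, which matches the template at positions 95–105.
The product runs from position 25 to position 105, so its length is 105 − 25 + 1 = 81 bp.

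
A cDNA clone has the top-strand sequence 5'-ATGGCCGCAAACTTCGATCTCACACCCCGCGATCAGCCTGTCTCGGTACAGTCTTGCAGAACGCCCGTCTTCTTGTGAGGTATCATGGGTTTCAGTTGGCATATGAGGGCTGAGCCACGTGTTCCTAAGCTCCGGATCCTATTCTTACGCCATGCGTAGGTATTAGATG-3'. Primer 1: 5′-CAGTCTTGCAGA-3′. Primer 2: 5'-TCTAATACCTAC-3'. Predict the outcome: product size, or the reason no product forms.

Yes — a 119 bp product.

Primer 1 (CAGTCTTGCAGA) matches the top strand at positions 49–60; it acts as a forward primer.
Primer 2's reverse complement is GTAGGTATTAGA, matching the top strand at positions 156–167; it acts as a reverse primer.
The 3' ends face each other across positions 49–167, giving a 119 bp product.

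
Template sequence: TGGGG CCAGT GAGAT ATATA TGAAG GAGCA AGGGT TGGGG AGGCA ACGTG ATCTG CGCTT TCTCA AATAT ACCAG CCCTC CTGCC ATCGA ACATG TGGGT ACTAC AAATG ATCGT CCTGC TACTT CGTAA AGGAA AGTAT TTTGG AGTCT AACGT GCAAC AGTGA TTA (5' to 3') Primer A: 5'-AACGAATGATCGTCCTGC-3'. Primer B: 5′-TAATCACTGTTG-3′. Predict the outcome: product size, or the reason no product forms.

Primer A (AACGAATGATCGTCCTGC) does not match the top strand, and its reverse complement GCAGGACGATCATTCGTT does not match either.
With no annealing site for primer A, no amplification occurs.

No product — primer A has no binding site in the template.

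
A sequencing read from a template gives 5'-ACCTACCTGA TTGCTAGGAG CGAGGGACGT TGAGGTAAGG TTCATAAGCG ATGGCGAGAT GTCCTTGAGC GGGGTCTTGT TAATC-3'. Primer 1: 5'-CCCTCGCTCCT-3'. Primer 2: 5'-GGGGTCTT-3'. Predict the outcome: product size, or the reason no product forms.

No product — the primers' 3' ends point away from each other.

Primer 1 (CCCTCGCTCCT) has reverse complement AGGAGCGAGGG, which matches the top strand at positions 16–26; primer 1 anneals to the top strand there with its 3' end pointing upstream toward position 16.
Primer 2 (GGGGTCTT) matches the top strand directly at positions 71–78; it anneals to the bottom strand with its 3' end pointing downstream toward position 78.
The 3' ends diverge (primer 1 extends toward position 1, primer 2 toward position 85), so the primers never converge on a shared product.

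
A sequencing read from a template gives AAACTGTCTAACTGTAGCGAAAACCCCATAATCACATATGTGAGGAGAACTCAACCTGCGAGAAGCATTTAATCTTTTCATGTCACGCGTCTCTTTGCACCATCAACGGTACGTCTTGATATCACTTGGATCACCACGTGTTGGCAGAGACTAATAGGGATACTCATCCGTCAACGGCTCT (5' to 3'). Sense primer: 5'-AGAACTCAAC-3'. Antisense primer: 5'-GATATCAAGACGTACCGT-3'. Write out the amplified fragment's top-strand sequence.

Forward primer AGAACTCAAC is found on the top strand at positions 46–55.
Taking the reverse complement of GATATCAAGACGTACCGT gives ACGGTACGTCTTGATATC, found at positions 106–123 on the template; the primer anneals here to the top strand with its 3' end pointing upstream.
The product is the template from position 46 through 123 (78 bp).

5'-AGAACTCAACCTGCGAGAAGCATTTAATCTTTTCATGTCACGCGTCTCTTTGCACCATCAACGGTACGTCTTGATATC-3'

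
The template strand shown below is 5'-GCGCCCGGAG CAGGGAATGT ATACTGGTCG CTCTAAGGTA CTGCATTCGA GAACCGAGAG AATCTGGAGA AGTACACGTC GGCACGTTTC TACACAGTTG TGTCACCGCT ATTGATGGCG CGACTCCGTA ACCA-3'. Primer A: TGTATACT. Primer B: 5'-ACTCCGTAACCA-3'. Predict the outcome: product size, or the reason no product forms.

No product — both primers anneal to the same strand and extend in the same direction.

Primer A (TGTATACT) matches the top strand at positions 18–25 (3' end points downstream).
Primer B (ACTCCGTAACCA) also matches the top strand directly, at positions 123–134 — its reverse complement TGGTTACGGAGT is not present.
Both primers anneal to the bottom strand with 3' ends pointing the same way, so neither can prime synthesis back toward the other.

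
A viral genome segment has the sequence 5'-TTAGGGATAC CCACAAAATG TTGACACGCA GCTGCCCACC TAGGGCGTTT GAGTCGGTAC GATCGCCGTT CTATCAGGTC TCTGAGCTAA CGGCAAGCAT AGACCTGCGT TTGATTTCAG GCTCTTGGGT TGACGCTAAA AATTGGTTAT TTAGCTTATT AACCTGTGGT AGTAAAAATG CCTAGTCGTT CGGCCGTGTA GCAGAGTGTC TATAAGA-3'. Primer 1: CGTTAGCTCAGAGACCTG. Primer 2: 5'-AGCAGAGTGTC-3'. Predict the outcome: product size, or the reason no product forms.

Primer 1 (CGTTAGCTCAGAGACCTG) has reverse complement CAGGTCTCTGAGCTAACG, which matches the top strand at positions 75–92; primer 1 anneals to the top strand there with its 3' end pointing upstream toward position 75.
Primer 2 (AGCAGAGTGTC) matches the top strand directly at positions 200–210; it anneals to the bottom strand with its 3' end pointing downstream toward position 210.
The 3' ends diverge (primer 1 extends toward position 1, primer 2 toward position 217), so the primers never converge on a shared product.

No product — the primers' 3' ends point away from each other.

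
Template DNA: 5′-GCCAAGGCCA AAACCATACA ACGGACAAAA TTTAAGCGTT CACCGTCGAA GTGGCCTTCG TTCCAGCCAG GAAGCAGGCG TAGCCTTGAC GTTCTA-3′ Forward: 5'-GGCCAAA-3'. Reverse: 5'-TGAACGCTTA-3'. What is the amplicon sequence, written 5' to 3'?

Forward primer GGCCAAA is found on the top strand at positions 6–12.
Taking the reverse complement of TGAACGCTTA gives TAAGCGTTCA, found at positions 33–42 on the template; the primer anneals here to the top strand with its 3' end pointing upstream.
The product is the template from position 6 through 42 (37 bp).

5'-GGCCAAAACCATACAACGGACAAAATTTAAGCGTTCA-3'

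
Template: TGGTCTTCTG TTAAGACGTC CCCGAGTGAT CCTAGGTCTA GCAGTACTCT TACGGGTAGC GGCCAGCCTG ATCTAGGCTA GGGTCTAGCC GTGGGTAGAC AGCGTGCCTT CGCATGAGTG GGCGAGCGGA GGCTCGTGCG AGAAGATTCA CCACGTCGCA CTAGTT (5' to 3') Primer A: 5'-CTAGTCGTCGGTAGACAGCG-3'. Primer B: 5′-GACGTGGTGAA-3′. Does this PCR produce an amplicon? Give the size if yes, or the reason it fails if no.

Primer A (CTAGTCGTCGGTAGACAGCG) does not match the top strand, and its reverse complement CGCTGTCTACCGACGACTAG does not match either.
With no annealing site for primer A, no amplification occurs.

No product — primer A has no binding site in the template.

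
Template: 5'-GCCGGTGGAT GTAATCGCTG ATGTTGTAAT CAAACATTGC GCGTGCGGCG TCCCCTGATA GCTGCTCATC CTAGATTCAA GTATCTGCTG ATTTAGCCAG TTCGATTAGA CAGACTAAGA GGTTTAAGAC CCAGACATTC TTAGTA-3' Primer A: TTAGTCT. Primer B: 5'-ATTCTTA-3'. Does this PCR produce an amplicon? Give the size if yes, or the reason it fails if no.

Primer A (TTAGTCT) has reverse complement AGACTAA, which matches the top strand at positions 112–118; primer A anneals to the top strand there with its 3' end pointing upstream toward position 112.
Primer B (ATTCTTA) matches the top strand directly at positions 137–143; it anneals to the bottom strand with its 3' end pointing downstream toward position 143.
The 3' ends diverge (primer A extends toward position 1, primer B toward position 146), so the primers never converge on a shared product.

No product — the primers' 3' ends point away from each other.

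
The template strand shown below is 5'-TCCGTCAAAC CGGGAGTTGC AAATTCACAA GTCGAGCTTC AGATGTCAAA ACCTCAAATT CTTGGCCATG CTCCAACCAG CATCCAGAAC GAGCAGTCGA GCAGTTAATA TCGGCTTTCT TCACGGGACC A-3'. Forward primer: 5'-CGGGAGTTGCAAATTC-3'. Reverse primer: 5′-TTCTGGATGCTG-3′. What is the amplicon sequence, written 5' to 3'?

The forward primer matches the template at positions 11–26.
Reverse complement of the reverse primer: CAGCATCCAGAA. This occurs on the top strand at positions 78–89.
The product is the template from position 11 through 89 (79 bp).

5'-CGGGAGTTGCAAATTCACAAGTCGAGCTTCAGATGTCAAAACCTCAAATTCTTGGCCATGCTCCAACCAGCATCCAGAA-3'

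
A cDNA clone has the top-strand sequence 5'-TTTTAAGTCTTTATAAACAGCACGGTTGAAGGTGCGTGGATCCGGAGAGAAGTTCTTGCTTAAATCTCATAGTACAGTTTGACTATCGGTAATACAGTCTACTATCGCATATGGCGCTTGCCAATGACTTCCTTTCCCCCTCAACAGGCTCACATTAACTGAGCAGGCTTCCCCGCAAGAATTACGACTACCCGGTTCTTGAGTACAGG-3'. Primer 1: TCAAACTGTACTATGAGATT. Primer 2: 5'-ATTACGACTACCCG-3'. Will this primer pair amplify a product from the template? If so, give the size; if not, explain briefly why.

Primer 1 (TCAAACTGTACTATGAGATT) has reverse complement AATCTCATAGTACAGTTTGA, which matches the top strand at positions 63–82; primer 1 anneals to the top strand there with its 3' end pointing upstream toward position 63.
Primer 2 (ATTACGACTACCCG) matches the top strand directly at positions 181–194; it anneals to the bottom strand with its 3' end pointing downstream toward position 194.
The 3' ends diverge (primer 1 extends toward position 1, primer 2 toward position 209), so the primers never converge on a shared product.

No product — the primers' 3' ends point away from each other.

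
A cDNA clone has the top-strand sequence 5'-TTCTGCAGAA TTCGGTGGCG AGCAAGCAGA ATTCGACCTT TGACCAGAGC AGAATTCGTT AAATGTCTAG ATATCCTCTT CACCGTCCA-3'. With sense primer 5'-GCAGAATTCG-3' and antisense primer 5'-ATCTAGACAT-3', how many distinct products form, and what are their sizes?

The forward primer GCAGAATTCG matches the top strand at positions 5–14, 26–35, 49–58.
The reverse primer's reverse complement is ATGTCTAGAT, matching at positions 63–72.
Each forward site pairs with the reverse site to give a product ending at position 72: sizes 68, 47, 24 bp.

Three products: 68 bp, 47 bp, 24 bp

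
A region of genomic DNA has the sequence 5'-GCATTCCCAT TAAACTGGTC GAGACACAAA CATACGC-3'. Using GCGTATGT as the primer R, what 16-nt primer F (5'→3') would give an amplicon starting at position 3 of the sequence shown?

The reverse primer's reverse complement ACATACGC matches the template at positions 30–37; the product starts at position 3.
The forward primer is identical to the top strand over positions 3–18: ATTCCCATTAAACTGG.

5'-ATTCCCATTAAACTGG-3'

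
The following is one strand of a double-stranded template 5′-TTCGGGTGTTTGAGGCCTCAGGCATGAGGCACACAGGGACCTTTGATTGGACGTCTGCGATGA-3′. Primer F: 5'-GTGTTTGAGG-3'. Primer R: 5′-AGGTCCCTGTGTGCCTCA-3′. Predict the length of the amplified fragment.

Scanning the template, GTGTTTGAGG occurs at positions 6–15; this primer anneals to the bottom strand there with its 3' end pointing downstream.
Taking the reverse complement of AGGTCCCTGTGTGCCTCA gives TGAGGCACACAGGGACCT, found at positions 25–42 on the template; the primer anneals here to the top strand with its 3' end pointing upstream.
Amplicon spans positions 6–42: 37 bp.

37 bp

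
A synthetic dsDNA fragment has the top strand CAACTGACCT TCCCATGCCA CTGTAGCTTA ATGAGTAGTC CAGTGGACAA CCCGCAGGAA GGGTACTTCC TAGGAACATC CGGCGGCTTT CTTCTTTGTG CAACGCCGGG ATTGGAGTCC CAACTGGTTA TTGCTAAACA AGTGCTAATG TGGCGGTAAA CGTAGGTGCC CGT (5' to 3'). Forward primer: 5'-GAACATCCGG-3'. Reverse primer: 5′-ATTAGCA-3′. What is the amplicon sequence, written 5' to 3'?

Scanning the template, GAACATCCGG occurs at positions 74–83; this primer anneals to the bottom strand there with its 3' end pointing downstream.
Taking the reverse complement of ATTAGCA gives TGCTAAT, found at positions 143–149 on the template; the primer anneals here to the top strand with its 3' end pointing upstream.
The product is the template from position 74 through 149 (76 bp).

5'-GAACATCCGGCGGCTTTCTTCTTTGTGCAACGCCGGGATTGGAGTCCCAACTGGTTATTGCTAAACAAGTGCTAAT-3'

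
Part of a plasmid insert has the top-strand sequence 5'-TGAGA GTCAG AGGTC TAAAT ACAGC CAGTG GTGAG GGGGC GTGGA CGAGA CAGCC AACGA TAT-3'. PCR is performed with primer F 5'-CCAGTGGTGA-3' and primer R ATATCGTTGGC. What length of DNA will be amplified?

39 bp

The forward primer matches the template at positions 25–34.
The reverse primer's reverse complement is GCCAACGATAT, which matches the template at positions 53–63.
Product length = (reverse-primer end) − (forward-primer start) + 1 = 63 − 25 + 1 = 39 bp.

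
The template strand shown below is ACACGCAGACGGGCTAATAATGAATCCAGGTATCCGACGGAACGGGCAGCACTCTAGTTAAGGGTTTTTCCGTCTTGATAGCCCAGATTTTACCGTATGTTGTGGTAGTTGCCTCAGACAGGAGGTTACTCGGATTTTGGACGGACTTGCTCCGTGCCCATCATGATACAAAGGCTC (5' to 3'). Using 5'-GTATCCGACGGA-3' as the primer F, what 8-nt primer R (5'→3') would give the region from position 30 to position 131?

5'-GAGTAACC-3'

The product's 3' end on the top strand is position 131.
The reverse primer anneals to the top strand over positions 124–131, i.e. to GGTTACTC.
Its sequence written 5'→3' is the reverse complement: GAGTAACC.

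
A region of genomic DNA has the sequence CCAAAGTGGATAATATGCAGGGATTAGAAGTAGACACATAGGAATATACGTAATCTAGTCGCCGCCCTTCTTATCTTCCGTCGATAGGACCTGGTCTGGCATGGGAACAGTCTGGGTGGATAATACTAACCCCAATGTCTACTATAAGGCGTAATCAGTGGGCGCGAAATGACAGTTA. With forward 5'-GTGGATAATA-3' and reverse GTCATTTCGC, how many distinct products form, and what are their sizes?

Two products: 168 bp, 58 bp

The forward primer GTGGATAATA matches the top strand at positions 6–15, 116–125.
The reverse primer's reverse complement is GCGAAATGAC, matching at positions 164–173.
Each forward site pairs with the reverse site to give a product ending at position 173: sizes 168, 58 bp.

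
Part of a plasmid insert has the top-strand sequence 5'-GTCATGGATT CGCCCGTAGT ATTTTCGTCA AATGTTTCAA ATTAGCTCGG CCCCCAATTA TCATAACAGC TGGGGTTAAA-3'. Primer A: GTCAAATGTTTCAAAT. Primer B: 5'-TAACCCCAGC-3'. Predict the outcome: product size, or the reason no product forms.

Yes — a 52 bp product.

Primer A (GTCAAATGTTTCAAAT) matches the top strand at positions 27–42; it acts as a forward primer.
Primer B's reverse complement is GCTGGGGTTA, matching the top strand at positions 69–78; it acts as a reverse primer.
The 3' ends face each other across positions 27–78, giving a 52 bp product.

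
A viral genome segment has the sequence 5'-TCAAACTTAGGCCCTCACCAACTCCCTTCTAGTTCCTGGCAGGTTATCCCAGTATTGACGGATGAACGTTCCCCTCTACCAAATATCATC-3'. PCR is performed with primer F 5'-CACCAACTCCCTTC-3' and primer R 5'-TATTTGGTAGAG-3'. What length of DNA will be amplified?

Scanning the template, CACCAACTCCCTTC occurs at positions 16–29; this primer anneals to the bottom strand there with its 3' end pointing downstream.
The reverse primer's reverse complement is CTCTACCAAATA, which matches the template at positions 74–85.
Product length = (reverse-primer end) − (forward-primer start) + 1 = 85 − 16 + 1 = 70 bp.

70 bp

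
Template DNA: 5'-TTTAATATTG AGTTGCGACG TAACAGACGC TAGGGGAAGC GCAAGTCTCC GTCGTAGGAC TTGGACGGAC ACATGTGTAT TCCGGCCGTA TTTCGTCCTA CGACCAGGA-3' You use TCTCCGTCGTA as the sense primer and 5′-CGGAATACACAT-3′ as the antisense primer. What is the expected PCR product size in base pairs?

The forward primer matches the template at positions 46–56.
The reverse primer's reverse complement is ATGTGTATTCCG, which matches the template at positions 73–84.
Amplicon spans positions 46–84: 39 bp.

39 bp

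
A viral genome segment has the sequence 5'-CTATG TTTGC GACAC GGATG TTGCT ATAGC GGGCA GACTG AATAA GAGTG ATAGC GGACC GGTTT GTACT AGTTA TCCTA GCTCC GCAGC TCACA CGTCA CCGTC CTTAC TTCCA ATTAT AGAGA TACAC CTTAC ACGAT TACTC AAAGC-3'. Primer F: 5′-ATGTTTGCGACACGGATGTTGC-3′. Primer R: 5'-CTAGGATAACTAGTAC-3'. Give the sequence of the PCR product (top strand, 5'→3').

5'-ATGTTTGCGACACGGATGTTGCTATAGCGGGCAGACTGAATAAGAGTGATAGCGGACCGGTTTGTACTAGTTATCCTAG-3'

Forward primer ATGTTTGCGACACGGATGTTGC is found on the top strand at positions 3–24.
Taking the reverse complement of CTAGGATAACTAGTAC gives GTACTAGTTATCCTAG, found at positions 66–81 on the template; the primer anneals here to the top strand with its 3' end pointing upstream.
The product is the template from position 3 through 81 (79 bp).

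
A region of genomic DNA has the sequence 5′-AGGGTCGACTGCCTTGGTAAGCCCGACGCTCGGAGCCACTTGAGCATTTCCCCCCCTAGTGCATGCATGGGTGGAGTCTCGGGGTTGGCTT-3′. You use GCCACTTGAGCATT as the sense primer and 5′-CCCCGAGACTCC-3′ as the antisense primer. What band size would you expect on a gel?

Forward primer GCCACTTGAGCATT is found on the top strand at positions 35–48.
The reverse primer's reverse complement is GGAGTCTCGGGG, which matches the template at positions 73–84.
Product length = (reverse-primer end) − (forward-primer start) + 1 = 84 − 35 + 1 = 50 bp.

50 bp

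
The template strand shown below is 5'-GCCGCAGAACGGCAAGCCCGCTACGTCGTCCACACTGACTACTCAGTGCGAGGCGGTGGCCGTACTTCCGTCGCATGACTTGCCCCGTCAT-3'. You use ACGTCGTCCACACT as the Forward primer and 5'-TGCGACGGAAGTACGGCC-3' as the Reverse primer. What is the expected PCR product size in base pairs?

53 bp

Scanning the template, ACGTCGTCCACACT occurs at positions 23–36; this primer anneals to the bottom strand there with its 3' end pointing downstream.
Taking the reverse complement of TGCGACGGAAGTACGGCC gives GGCCGTACTTCCGTCGCA, found at positions 58–75 on the template; the primer anneals here to the top strand with its 3' end pointing upstream.
Amplicon spans positions 23–75: 53 bp.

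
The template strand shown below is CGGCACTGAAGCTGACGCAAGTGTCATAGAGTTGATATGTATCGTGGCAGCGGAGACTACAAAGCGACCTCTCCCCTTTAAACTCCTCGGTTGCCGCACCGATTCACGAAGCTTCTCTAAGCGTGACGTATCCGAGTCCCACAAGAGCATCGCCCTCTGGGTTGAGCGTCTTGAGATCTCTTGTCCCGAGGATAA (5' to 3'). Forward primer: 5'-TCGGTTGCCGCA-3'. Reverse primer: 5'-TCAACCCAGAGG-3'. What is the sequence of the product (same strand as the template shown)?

5'-TCGGTTGCCGCACCGATTCACGAAGCTTCTCTAAGCGTGACGTATCCGAGTCCCACAAGAGCATCGCCCTCTGGGTTGA-3'

Forward primer TCGGTTGCCGCA is found on the top strand at positions 87–98.
The reverse primer's reverse complement is CCTCTGGGTTGA, which matches the template at positions 154–165.
The product is the template from position 87 through 165 (79 bp).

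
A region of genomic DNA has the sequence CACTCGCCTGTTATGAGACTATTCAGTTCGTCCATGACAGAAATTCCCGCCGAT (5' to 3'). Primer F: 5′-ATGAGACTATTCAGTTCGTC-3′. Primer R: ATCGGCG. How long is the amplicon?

42 bp

Forward primer ATGAGACTATTCAGTTCGTC is found on the top strand at positions 13–32.
Taking the reverse complement of ATCGGCG gives CGCCGAT, found at positions 48–54 on the template; the primer anneals here to the top strand with its 3' end pointing upstream.
Product length = (reverse-primer end) − (forward-primer start) + 1 = 54 − 13 + 1 = 42 bp.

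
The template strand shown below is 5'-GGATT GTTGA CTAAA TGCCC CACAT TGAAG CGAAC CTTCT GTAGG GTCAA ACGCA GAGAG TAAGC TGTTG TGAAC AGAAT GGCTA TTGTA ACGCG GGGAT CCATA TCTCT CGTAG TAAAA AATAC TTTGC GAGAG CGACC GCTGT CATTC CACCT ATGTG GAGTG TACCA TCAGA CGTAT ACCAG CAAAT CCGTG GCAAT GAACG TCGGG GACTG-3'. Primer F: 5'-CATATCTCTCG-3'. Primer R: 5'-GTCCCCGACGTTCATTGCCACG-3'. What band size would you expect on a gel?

Forward primer CATATCTCTCG is found on the top strand at positions 102–112.
Reverse complement of the reverse primer: CGTGGCAATGAACGTCGGGGAC. This occurs on the top strand at positions 192–213.
Product length = (reverse-primer end) − (forward-primer start) + 1 = 213 − 102 + 1 = 112 bp.

112 bp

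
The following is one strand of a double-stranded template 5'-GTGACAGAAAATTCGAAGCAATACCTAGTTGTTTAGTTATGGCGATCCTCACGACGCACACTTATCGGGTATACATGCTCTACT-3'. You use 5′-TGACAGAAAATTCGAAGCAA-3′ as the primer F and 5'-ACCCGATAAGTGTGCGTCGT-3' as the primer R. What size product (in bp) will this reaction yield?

69 bp

Scanning the template, TGACAGAAAATTCGAAGCAA occurs at positions 2–21; this primer anneals to the bottom strand there with its 3' end pointing downstream.
Taking the reverse complement of ACCCGATAAGTGTGCGTCGT gives ACGACGCACACTTATCGGGT, found at positions 51–70 on the template; the primer anneals here to the top strand with its 3' end pointing upstream.
Amplicon spans positions 2–70: 69 bp.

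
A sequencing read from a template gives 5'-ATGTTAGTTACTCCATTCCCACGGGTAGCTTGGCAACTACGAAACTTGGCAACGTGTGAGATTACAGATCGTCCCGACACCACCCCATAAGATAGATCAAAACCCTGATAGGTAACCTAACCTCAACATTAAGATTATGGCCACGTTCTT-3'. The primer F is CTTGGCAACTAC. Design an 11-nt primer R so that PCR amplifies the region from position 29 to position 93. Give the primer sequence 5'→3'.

The product's 3' end on the top strand is position 93.
The reverse primer anneals to the top strand over positions 83–93, i.e. to CCCCATAAGAT.
Its sequence written 5'→3' is the reverse complement: ATCTTATGGGG.

5'-ATCTTATGGGG-3'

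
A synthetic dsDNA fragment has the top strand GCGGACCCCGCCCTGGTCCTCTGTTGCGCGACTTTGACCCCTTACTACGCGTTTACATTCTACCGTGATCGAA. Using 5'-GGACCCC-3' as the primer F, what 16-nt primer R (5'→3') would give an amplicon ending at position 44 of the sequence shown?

The forward primer binds at positions 3–9; the product's 3' end on the top strand is position 44.
The reverse primer anneals to the top strand over positions 29–44, i.e. to CGACTTTGACCCCTTA.
Its sequence written 5'→3' is the reverse complement: TAAGGGGTCAAAGTCG.

5'-TAAGGGGTCAAAGTCG-3'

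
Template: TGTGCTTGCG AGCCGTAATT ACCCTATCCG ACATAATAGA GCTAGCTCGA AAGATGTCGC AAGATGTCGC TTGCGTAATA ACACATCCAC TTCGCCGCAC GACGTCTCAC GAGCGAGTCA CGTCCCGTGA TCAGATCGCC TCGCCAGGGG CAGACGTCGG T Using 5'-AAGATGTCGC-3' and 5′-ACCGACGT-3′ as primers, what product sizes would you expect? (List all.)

The forward primer AAGATGTCGC matches the top strand at positions 51–60, 61–70.
The reverse primer's reverse complement is ACGTCGGT, matching at positions 154–161.
Each forward site pairs with the reverse site to give a product ending at position 161: sizes 111, 101 bp.

111 bp, 101 bp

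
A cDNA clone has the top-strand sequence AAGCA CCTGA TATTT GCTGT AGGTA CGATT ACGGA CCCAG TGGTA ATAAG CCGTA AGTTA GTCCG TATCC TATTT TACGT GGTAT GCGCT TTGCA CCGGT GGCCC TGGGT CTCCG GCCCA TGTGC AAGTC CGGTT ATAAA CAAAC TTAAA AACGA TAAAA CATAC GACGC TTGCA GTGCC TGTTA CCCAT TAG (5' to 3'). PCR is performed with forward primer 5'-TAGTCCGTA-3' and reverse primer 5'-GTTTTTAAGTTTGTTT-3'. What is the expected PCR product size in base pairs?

The forward primer matches the template at positions 59–67.
Taking the reverse complement of GTTTTTAAGTTTGTTT gives AAACAAACTTAAAAAC, found at positions 138–153 on the template; the primer anneals here to the top strand with its 3' end pointing upstream.
Product length = (reverse-primer end) − (forward-primer start) + 1 = 153 − 59 + 1 = 95 bp.

95 bp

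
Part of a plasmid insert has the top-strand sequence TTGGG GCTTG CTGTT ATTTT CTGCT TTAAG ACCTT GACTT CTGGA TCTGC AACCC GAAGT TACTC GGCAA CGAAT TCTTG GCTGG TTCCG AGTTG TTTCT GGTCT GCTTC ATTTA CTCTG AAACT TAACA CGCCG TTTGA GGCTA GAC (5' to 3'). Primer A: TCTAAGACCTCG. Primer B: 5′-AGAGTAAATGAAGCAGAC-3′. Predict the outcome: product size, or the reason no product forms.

Primer A (TCTAAGACCTCG) does not match the top strand, and its reverse complement CGAGGTCTTAGA does not match either.
With no annealing site for primer A, no amplification occurs.

No product — primer A has no binding site in the template.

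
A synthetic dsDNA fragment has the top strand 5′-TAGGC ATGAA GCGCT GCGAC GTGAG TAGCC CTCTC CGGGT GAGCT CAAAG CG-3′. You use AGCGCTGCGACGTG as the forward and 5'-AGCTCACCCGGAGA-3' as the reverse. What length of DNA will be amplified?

36 bp

Scanning the template, AGCGCTGCGACGTG occurs at positions 10–23; this primer anneals to the bottom strand there with its 3' end pointing downstream.
Reverse complement of the reverse primer: TCTCCGGGTGAGCT. This occurs on the top strand at positions 32–45.
Product length = (reverse-primer end) − (forward-primer start) + 1 = 45 − 10 + 1 = 36 bp.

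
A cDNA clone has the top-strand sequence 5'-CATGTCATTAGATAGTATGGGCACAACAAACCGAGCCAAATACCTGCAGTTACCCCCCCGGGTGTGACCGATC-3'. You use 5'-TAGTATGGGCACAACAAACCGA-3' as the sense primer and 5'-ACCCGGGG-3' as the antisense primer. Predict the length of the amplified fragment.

51 bp

Forward primer TAGTATGGGCACAACAAACCGA is found on the top strand at positions 13–34.
Reverse complement of the reverse primer: CCCCGGGT. This occurs on the top strand at positions 56–63.
Amplicon spans positions 13–63: 51 bp.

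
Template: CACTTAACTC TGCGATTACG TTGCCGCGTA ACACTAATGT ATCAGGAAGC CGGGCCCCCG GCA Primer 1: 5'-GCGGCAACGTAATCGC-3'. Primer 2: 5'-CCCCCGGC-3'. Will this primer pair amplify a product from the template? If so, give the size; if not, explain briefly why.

No product — the primers' 3' ends point away from each other.

Primer 1 (GCGGCAACGTAATCGC) has reverse complement GCGATTACGTTGCCGC, which matches the top strand at positions 12–27; primer 1 anneals to the top strand there with its 3' end pointing upstream toward position 12.
Primer 2 (CCCCCGGC) matches the top strand directly at positions 55–62; it anneals to the bottom strand with its 3' end pointing downstream toward position 62.
The 3' ends diverge (primer 1 extends toward position 1, primer 2 toward position 63), so the primers never converge on a shared product.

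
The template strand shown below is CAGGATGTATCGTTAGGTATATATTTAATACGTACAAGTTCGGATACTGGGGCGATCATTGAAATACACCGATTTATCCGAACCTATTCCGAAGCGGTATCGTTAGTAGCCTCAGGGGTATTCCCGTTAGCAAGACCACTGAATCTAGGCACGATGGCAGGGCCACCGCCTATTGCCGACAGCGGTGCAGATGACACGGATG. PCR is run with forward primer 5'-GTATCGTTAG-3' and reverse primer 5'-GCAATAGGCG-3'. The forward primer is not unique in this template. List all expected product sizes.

The forward primer GTATCGTTAG matches the top strand at positions 7–16, 97–106.
The reverse primer's reverse complement is CGCCTATTGC, matching at positions 167–176.
Each forward site pairs with the reverse site to give a product ending at position 176: sizes 170, 80 bp.

170 bp, 80 bp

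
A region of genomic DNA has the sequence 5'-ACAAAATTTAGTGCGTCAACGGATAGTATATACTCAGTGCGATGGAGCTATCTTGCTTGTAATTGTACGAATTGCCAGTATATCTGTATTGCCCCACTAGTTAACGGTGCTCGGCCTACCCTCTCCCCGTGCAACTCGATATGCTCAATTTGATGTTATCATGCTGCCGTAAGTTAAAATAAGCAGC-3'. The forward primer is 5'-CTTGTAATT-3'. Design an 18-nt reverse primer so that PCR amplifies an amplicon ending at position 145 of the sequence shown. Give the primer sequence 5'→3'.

The forward primer binds at positions 56–64; the product's 3' end on the top strand is position 145.
The reverse primer anneals to the top strand over positions 128–145, i.e. to CGTGCAACTCGATATGCT.
Its sequence written 5'→3' is the reverse complement: AGCATATCGAGTTGCACG.

5'-AGCATATCGAGTTGCACG-3'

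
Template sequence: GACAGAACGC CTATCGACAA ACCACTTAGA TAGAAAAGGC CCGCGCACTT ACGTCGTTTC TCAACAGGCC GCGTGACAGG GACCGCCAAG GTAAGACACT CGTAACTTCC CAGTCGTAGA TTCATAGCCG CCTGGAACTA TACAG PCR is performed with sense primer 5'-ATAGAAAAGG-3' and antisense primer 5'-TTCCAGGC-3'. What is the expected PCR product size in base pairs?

108 bp

Forward primer ATAGAAAAGG is found on the top strand at positions 30–39.
Reverse complement of the reverse primer: GCCTGGAA. This occurs on the top strand at positions 130–137.
The product runs from position 30 to position 137, so its length is 137 − 30 + 1 = 108 bp.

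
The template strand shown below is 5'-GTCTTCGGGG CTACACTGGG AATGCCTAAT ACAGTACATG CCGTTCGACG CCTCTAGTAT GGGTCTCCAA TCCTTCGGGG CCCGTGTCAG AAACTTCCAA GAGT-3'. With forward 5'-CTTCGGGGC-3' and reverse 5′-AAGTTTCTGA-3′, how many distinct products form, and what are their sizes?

Two products: 94 bp, 24 bp

The forward primer CTTCGGGGC matches the top strand at positions 3–11, 73–81.
The reverse primer's reverse complement is TCAGAAACTT, matching at positions 87–96.
Each forward site pairs with the reverse site to give a product ending at position 96: sizes 94, 24 bp.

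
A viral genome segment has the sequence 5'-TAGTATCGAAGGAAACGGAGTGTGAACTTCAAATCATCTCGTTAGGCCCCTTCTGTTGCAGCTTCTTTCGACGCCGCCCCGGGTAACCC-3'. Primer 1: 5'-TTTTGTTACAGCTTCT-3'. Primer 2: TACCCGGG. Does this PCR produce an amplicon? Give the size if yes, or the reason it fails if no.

Primer 1 (TTTTGTTACAGCTTCT) does not match the top strand, and its reverse complement AGAAGCTGTAACAAAA does not match either.
With no annealing site for primer 1, no amplification occurs.

No product — primer 1 has no binding site in the template.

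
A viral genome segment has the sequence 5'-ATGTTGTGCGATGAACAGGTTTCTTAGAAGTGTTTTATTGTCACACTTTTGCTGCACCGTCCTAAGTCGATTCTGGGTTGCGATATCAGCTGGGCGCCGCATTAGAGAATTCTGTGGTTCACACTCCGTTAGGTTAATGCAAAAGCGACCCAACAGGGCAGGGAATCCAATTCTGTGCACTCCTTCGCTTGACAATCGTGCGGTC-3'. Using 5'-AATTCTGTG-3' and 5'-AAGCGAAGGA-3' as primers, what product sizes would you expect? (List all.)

83 bp, 22 bp

The forward primer AATTCTGTG matches the top strand at positions 108–116, 169–177.
The reverse primer's reverse complement is TCCTTCGCTT, matching at positions 181–190.
Each forward site pairs with the reverse site to give a product ending at position 190: sizes 83, 22 bp.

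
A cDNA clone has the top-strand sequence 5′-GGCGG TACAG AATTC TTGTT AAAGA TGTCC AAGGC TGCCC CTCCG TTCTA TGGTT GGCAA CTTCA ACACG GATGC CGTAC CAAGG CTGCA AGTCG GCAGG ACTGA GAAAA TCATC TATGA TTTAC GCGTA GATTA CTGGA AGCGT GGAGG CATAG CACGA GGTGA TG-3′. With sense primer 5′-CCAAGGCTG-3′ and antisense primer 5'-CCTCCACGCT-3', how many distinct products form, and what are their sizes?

Two products: 122 bp, 71 bp

The forward primer CCAAGGCTG matches the top strand at positions 29–37, 80–88.
The reverse primer's reverse complement is AGCGTGGAGG, matching at positions 141–150.
Each forward site pairs with the reverse site to give a product ending at position 150: sizes 122, 71 bp.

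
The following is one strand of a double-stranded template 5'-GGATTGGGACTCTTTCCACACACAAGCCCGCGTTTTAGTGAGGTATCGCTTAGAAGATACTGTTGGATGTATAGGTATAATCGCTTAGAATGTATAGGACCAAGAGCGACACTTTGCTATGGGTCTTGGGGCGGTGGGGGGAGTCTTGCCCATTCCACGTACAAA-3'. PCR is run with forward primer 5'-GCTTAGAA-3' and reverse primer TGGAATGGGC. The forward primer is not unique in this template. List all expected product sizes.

The forward primer GCTTAGAA matches the top strand at positions 48–55, 83–90.
The reverse primer's reverse complement is GCCCATTCCA, matching at positions 148–157.
Each forward site pairs with the reverse site to give a product ending at position 157: sizes 110, 75 bp.

110 bp, 75 bp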